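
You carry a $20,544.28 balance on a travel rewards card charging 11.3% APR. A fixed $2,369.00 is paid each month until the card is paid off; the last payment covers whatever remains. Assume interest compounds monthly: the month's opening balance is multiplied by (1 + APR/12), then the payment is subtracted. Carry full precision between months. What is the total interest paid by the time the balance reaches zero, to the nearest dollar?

Monthly rate r = 11.3%/12 = 0.941667% = 0.00941667.
Payoff takes n = ⌈−ln(1 − rB₀/P)/ln(1+r)⌉ = ⌈9.089⌉ = 10 payments; the last is $212.45.
Total paid = 9·$2,369.00 + $212.45 = $21,533.45.
Total interest = total paid − principal = $21,533.45 − $20,544.28 = $989.17.

$989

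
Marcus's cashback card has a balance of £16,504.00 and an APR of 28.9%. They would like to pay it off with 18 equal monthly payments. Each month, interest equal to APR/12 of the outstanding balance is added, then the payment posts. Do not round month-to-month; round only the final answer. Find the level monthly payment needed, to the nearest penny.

£1,140.77

Monthly rate r = 28.9%/12 = 2.40833% = 0.0240833.
Level-payment amortization: P = B₀·r / (1 − (1+r)^(−n)) = 16504.00·0.0240833 / (1 − 1.02408^(−18)).
Denominator 1 − (1+r)^(−18) = 0.34842467.
P = 397.471 / 0.34842467 ≈ 1140.77.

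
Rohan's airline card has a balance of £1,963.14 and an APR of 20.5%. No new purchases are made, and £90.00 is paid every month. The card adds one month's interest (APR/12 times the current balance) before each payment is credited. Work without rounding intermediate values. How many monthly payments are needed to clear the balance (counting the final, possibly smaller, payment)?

Monthly rate r = 20.5%/12 = 1.70833% = 0.0170833.
Recurrence: B ← B·(1+r) − £90.00.
Month 1: interest £33.54; balance after payment £1,906.68.
Month 2: interest £32.57; balance after payment £1,849.25.
Closed form: n = −ln(1 − rB₀/P)/ln(1+r) = −ln(0.62737)/ln(1.01708) ≈ 27.524, so the balance reaches zero during payment 28.

28 payments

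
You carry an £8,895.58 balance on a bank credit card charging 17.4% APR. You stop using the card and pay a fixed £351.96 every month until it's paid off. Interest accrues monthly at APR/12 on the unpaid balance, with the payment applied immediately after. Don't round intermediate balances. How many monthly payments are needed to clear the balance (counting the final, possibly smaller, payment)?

32 payments

Monthly rate r = 17.4%/12 = 1.45% = 0.0145.
Recurrence: B ← B·(1+r) − £351.96.
Month 1: interest £128.99; balance after payment £8,672.61.
Month 2: interest £125.75; balance after payment £8,446.40.
Closed form: n = −ln(1 − rB₀/P)/ln(1+r) = −ln(0.63352)/ln(1.0145) ≈ 31.708, so the balance reaches zero during payment 32.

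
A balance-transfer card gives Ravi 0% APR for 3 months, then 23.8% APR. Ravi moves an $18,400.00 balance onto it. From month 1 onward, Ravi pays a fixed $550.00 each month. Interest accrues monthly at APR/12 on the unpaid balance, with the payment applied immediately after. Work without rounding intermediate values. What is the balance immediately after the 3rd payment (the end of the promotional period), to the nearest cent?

$16,750.00

Promo months 1–3 at r₀ = 0%/12 = 0; months 4+ at r₁ = 23.8%/12 = 0.0198333.
After month 3 (no interest yet): B = $18,400.00 − 3·$550.00 = $16,750.00.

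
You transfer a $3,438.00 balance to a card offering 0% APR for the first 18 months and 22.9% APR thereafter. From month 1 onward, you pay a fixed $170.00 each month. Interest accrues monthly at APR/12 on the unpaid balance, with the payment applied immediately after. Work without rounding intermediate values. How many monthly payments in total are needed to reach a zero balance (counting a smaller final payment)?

21 months

Promo months 1–18 at r₀ = 0%/12 = 0; months 19+ at r₁ = 22.9%/12 = 0.0190833.
After month 18 (no interest yet): B = $3,438.00 − 18·$170.00 = $378.00.
Then at r₁ with $170.00/mo: n₂ = −ln(1 − r₁·B/P)/ln(1+r₁) ≈ 2.29 → 3 more payments.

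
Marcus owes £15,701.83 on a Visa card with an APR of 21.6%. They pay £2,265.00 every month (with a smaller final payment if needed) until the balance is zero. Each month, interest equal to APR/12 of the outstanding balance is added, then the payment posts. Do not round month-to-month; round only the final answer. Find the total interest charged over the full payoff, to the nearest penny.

Monthly rate r = 21.6%/12 = 1.8% = 0.018.
Payoff takes n = ⌈−ln(1 − rB₀/P)/ln(1+r)⌉ = ⌈7.471⌉ = 8 payments; the last is £1,071.99.
Total paid = 7·£2,265.00 + £1,071.99 = £16,926.99.
Total interest = total paid − principal = £16,926.99 − £15,701.83 = £1,225.16.

£1,225.16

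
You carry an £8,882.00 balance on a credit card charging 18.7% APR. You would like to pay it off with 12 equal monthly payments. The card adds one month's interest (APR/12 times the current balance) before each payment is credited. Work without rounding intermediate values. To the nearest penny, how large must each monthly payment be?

£817.26

Monthly rate r = 18.7%/12 = 1.55833% = 0.0155833.
Level-payment amortization: P = B₀·r / (1 − (1+r)^(−n)) = 8882.00·0.0155833 / (1 − 1.01558^(−12)).
Denominator 1 − (1+r)^(−12) = 0.169359277.
P = 138.411 / 0.169359277 ≈ 817.26.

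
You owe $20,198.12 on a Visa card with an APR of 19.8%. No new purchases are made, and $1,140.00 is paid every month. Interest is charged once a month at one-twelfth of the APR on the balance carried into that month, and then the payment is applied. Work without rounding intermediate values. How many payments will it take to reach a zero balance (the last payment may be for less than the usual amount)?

Monthly rate r = 19.8%/12 = 1.65% = 0.0165.
Recurrence: B ← B·(1+r) − $1,140.00.
Month 1: interest $333.27; balance after payment $19,391.39.
Month 2: interest $319.96; balance after payment $18,571.35.
Closed form: n = −ln(1 − rB₀/P)/ln(1+r) = −ln(0.70766)/ln(1.0165) ≈ 21.130, so the balance reaches zero during payment 22.

22 months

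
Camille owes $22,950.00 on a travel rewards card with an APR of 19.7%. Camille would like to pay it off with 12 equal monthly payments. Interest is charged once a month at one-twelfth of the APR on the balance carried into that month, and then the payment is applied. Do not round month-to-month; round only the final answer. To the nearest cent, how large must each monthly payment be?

Monthly rate r = 19.7%/12 = 1.64167% = 0.0164167.
Level-payment amortization: P = B₀·r / (1 − (1+r)^(−n)) = 22950.00·0.0164167 / (1 − 1.01642^(−12)).
Denominator 1 − (1+r)^(−12) = 0.177494773.
P = 376.762 / 0.177494773 ≈ 2122.67.

$2,122.67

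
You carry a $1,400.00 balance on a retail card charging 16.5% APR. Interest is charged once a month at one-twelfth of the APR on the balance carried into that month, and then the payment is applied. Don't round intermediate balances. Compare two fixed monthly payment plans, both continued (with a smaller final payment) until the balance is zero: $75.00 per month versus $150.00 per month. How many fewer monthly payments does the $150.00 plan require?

Monthly rate r = 16.5%/12 = 1.375% = 0.01375.
At $75.00/mo: n = ⌈−ln(1 − rB₀/P)/ln(1+r)⌉ = 22 payments (last $54.08); total interest = total paid − $1,400.00 = $229.08.
At $150.00/mo: 11 payments (last $8.68); total interest $108.68.
Payments saved = 22 − 11 = 11.

11 fewer payments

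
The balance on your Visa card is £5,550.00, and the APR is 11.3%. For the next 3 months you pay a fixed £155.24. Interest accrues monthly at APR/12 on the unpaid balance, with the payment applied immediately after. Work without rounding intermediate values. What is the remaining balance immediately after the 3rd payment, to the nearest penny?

£5,238.15

Monthly rate r = 11.3%/12 = 0.941667% = 0.00941667.
Each month: B ← B·(1+r) − £155.24.
Month 1: interest £52.26; balance after payment £5,447.02.
Month 2: interest £51.29; balance after payment £5,343.08.
Month 3: interest £50.31; balance after payment £5,238.15.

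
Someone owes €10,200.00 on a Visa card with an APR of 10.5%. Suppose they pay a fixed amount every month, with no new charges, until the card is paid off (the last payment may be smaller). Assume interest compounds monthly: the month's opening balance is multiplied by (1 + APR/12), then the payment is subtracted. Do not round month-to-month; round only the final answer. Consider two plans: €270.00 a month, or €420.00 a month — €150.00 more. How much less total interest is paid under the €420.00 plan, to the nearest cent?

€920.01

Monthly rate r = 10.5%/12 = 0.875% = 0.00875.
At €270.00/mo: n = ⌈−ln(1 − rB₀/P)/ln(1+r)⌉ = 47 payments (last €17.36); total interest = total paid − €10,200.00 = €2,237.36.
At €420.00/mo: 28 payments (last €177.35); total interest €1,317.35.
Interest saved = €2,237.36 − €1,317.35 = €920.01.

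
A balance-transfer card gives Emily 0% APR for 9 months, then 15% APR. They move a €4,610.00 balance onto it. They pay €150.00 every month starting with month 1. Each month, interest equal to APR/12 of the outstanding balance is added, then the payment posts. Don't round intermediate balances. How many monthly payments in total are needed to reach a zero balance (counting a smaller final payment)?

35 payments

Promo months 1–9 at r₀ = 0%/12 = 0; months 10+ at r₁ = 15%/12 = 0.0125.
After month 9 (no interest yet): B = €4,610.00 − 9·€150.00 = €3,260.00.
Then at r₁ with €150.00/mo: n₂ = −ln(1 − r₁·B/P)/ln(1+r₁) ≈ 25.52 → 26 more payments.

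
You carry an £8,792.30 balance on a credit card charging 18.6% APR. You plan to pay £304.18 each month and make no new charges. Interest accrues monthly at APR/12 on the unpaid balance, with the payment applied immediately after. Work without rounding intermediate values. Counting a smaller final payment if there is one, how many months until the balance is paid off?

Monthly rate r = 18.6%/12 = 1.55% = 0.0155.
Recurrence: B ← B·(1+r) − £304.18.
Month 1: interest £136.28; balance after payment £8,624.40.
Month 2: interest £133.68; balance after payment £8,453.90.
Closed form: n = −ln(1 − rB₀/P)/ln(1+r) = −ln(0.55197)/ln(1.0155) ≈ 38.635, so the balance reaches zero during payment 39.

39 months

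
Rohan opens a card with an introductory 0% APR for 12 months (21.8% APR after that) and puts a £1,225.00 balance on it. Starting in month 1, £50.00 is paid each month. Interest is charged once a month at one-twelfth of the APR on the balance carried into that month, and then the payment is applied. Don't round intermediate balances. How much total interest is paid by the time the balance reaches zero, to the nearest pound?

Promo months 1–12 at r₀ = 0%/12 = 0; months 13+ at r₁ = 21.8%/12 = 0.0181667.
After month 12 (no interest yet): B = £1,225.00 − 12·£50.00 = £625.00.
Then at r₁ with £50.00/mo: n₂ = −ln(1 − r₁·B/P)/ln(1+r₁) ≈ 14.31 → 15 more payments.
Total paid = 26·£50.00 + £15.46 = £1,315.46; interest = £1,315.46 − £1,225.00 = £90.46.

£90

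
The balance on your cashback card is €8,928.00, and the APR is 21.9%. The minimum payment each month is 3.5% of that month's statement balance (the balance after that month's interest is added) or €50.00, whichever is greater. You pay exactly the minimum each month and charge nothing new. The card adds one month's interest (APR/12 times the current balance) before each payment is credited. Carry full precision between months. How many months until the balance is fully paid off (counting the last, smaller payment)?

Monthly rate r = 21.9%/12 = 1.825% = 0.01825.
While 3.5% of the post-interest balance exceeds €50.00, each month B ← (B·(1+r))·(1 − 0.035), i.e. B shrinks by the factor (1+r)·0.965 = 0.98261.
This holds for months 1–106. Entering month 107 the balance is €1,390.65; 3.5% of the post-interest balance is now below €50.00, so the flat €50.00 minimum applies from here.
From month 107 a fixed €50.00 at rate r clears €1,390.65 in 40 more payments. Total: 106 + 40 = 146 months.

146 months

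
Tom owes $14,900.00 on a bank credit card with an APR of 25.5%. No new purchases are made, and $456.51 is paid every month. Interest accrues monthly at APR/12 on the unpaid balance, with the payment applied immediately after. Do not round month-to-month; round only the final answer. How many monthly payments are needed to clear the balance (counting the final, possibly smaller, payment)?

57 months

Monthly rate r = 25.5%/12 = 2.125% = 0.02125.
Recurrence: B ← B·(1+r) − $456.51.
Month 1: interest $316.62; balance after payment $14,760.11.
Month 2: interest $313.65; balance after payment $14,617.26.
Closed form: n = −ln(1 − rB₀/P)/ln(1+r) = −ln(0.30642)/ln(1.02125) ≈ 56.250, so the balance reaches zero during payment 57.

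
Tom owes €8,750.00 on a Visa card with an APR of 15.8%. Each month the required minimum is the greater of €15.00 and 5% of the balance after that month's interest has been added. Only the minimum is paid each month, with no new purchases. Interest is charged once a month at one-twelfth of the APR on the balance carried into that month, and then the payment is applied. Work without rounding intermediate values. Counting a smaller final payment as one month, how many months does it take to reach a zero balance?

Monthly rate r = 15.8%/12 = 1.31667% = 0.0131667.
While 5% of the post-interest balance exceeds €15.00, each month B ← (B·(1+r))·(1 − 0.05), i.e. B shrinks by the factor (1+r)·0.95 = 0.96251.
This holds for months 1–89. Entering month 90 the balance is €291.75; 5% of the post-interest balance is now below €15.00, so the flat €15.00 minimum applies from here.
From month 90 a fixed €15.00 at rate r clears €291.75 in 23 more payments. Total: 89 + 23 = 112 months.

112 months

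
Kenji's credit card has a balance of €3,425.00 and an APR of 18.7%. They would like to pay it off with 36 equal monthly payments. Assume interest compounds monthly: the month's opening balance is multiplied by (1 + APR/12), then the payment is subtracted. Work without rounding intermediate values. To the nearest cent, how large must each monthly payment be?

€125.03

Monthly rate r = 18.7%/12 = 1.55833% = 0.0155833.
Level-payment amortization: P = B₀·r / (1 − (1+r)^(−n)) = 3425.00·0.0155833 / (1 − 1.01558^(−36)).
Denominator 1 − (1+r)^(−36) = 0.426887795.
P = 53.3729 / 0.426887795 ≈ 125.03.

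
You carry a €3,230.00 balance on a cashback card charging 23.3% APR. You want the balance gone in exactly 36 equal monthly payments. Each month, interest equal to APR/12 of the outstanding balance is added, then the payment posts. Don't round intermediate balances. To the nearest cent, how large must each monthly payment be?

€125.54

Monthly rate r = 23.3%/12 = 1.94167% = 0.0194167.
Level-payment amortization: P = B₀·r / (1 − (1+r)^(−n)) = 3230.00·0.0194167 / (1 − 1.01942^(−36)).
Denominator 1 − (1+r)^(−36) = 0.499576459.
P = 62.7158 / 0.499576459 ≈ 125.54.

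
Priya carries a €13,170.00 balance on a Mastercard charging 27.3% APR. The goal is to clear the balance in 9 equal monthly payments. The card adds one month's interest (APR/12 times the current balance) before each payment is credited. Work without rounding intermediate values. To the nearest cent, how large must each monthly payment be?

€1,634.78

Monthly rate r = 27.3%/12 = 2.275% = 0.02275.
Level-payment amortization: P = B₀·r / (1 − (1+r)^(−n)) = 13170.00·0.02275 / (1 − 1.02275^(−9)).
Denominator 1 − (1+r)^(−9) = 0.183277338.
P = 299.618 / 0.183277338 ≈ 1634.78.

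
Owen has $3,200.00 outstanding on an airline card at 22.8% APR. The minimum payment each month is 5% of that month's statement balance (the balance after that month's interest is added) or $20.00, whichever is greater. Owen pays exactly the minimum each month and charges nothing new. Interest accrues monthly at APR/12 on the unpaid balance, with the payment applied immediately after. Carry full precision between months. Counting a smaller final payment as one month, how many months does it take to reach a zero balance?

Monthly rate r = 22.8%/12 = 1.9% = 0.019.
While 5% of the post-interest balance exceeds $20.00, each month B ← (B·(1+r))·(1 − 0.05), i.e. B shrinks by the factor (1+r)·0.95 = 0.96805.
This holds for months 1–65. Entering month 66 the balance is $387.71; 5% of the post-interest balance is now below $20.00, so the flat $20.00 minimum applies from here.
From month 66 a fixed $20.00 at rate r clears $387.71 in 25 more payments. Total: 65 + 25 = 90 months.

90 months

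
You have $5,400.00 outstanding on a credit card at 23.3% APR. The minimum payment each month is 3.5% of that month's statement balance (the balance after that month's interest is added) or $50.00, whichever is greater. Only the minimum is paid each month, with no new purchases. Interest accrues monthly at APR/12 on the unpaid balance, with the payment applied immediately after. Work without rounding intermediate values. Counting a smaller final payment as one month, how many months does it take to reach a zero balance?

124 months

Monthly rate r = 23.3%/12 = 1.94167% = 0.0194167.
While 3.5% of the post-interest balance exceeds $50.00, each month B ← (B·(1+r))·(1 − 0.035), i.e. B shrinks by the factor (1+r)·0.965 = 0.98374.
This holds for months 1–83. Entering month 84 the balance is $1,384.70; 3.5% of the post-interest balance is now below $50.00, so the flat $50.00 minimum applies from here.
From month 84 a fixed $50.00 at rate r clears $1,384.70 in 41 more payments. Total: 83 + 41 = 124 months.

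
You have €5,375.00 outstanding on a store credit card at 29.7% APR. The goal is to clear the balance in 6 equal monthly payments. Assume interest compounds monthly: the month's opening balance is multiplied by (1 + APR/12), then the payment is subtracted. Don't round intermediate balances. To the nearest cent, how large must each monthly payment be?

Monthly rate r = 29.7%/12 = 2.475% = 0.02475.
Level-payment amortization: P = B₀·r / (1 − (1+r)^(−n)) = 5375.00·0.02475 / (1 − 1.02475^(−6)).
Denominator 1 − (1+r)^(−6) = 0.136440158.
P = 133.031 / 0.136440158 ≈ 975.02.

€975.02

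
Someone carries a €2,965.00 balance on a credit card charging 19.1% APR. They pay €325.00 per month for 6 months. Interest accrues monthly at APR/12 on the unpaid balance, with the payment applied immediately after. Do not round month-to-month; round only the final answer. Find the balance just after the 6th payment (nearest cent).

Monthly rate r = 19.1%/12 = 1.59167% = 0.0159167.
Each month: B ← B·(1+r) − €325.00.
Month 1: interest €47.19; balance after payment €2,687.19.
Month 2: interest €42.77; balance after payment €2,404.96.
Month 3: interest €38.28; balance after payment €2,118.24.
Month 4: interest €33.72; balance after payment €1,826.96.
Month 5: interest €29.08; balance after payment €1,531.04.
Month 6: interest €24.37; balance after payment €1,230.41.

€1,230.41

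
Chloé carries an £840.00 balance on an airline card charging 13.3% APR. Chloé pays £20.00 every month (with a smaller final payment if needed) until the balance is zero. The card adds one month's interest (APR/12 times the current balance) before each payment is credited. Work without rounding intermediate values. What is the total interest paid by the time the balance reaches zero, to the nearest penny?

Monthly rate r = 13.3%/12 = 1.10833% = 0.0110833.
Payoff takes n = ⌈−ln(1 − rB₀/P)/ln(1+r)⌉ = ⌈56.832⌉ = 57 payments; the last is £16.66.
Total paid = 56·£20.00 + £16.66 = £1,136.66.
Total interest = total paid − principal = £1,136.66 − £840.00 = £296.66.

£296.66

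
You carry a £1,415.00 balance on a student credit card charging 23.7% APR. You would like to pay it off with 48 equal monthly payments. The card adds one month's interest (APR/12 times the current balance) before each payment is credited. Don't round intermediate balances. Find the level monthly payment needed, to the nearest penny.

£45.90

Monthly rate r = 23.7%/12 = 1.975% = 0.01975.
Level-payment amortization: P = B₀·r / (1 − (1+r)^(−n)) = 1415.00·0.01975 / (1 − 1.01975^(−48)).
Denominator 1 − (1+r)^(−48) = 0.608887471.
P = 27.9462 / 0.608887471 ≈ 45.90.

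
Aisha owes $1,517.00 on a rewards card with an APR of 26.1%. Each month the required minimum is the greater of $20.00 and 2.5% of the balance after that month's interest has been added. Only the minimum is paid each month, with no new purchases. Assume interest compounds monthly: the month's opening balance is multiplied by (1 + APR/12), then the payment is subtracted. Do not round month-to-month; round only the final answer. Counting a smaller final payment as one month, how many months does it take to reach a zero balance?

Monthly rate r = 26.1%/12 = 2.175% = 0.02175.
While 2.5% of the post-interest balance exceeds $20.00, each month B ← (B·(1+r))·(1 − 0.025), i.e. B shrinks by the factor (1+r)·0.975 = 0.99621.
This holds for months 1–175. Entering month 176 the balance is $780.02; 2.5% of the post-interest balance is now below $20.00, so the flat $20.00 minimum applies from here.
From month 176 a fixed $20.00 at rate r clears $780.02 in 88 more payments. Total: 175 + 88 = 263 months.

263 months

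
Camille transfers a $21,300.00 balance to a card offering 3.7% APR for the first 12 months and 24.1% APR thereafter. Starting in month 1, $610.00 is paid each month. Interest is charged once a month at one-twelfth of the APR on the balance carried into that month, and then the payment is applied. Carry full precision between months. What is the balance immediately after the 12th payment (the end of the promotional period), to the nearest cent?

$14,656.18

Promo months 1–12 at r₀ = 3.7%/12 = 0.00308333; months 13+ at r₁ = 24.1%/12 = 0.0200833.
After month 12: iterate B ← B·(1+r₀) − $610.00 for 12 months → $14,656.18.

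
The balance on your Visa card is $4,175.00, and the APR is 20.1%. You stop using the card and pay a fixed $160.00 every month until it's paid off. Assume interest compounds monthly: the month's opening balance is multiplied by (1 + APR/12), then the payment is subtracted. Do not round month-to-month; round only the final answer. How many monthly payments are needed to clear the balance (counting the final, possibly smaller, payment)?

Monthly rate r = 20.1%/12 = 1.675% = 0.01675.
Recurrence: B ← B·(1+r) − $160.00.
Month 1: interest $69.93; balance after payment $4,084.93.
Month 2: interest $68.42; balance after payment $3,993.35.
Closed form: n = −ln(1 − rB₀/P)/ln(1+r) = −ln(0.56293)/ln(1.01675) ≈ 34.591, so the balance reaches zero during payment 35.

35 months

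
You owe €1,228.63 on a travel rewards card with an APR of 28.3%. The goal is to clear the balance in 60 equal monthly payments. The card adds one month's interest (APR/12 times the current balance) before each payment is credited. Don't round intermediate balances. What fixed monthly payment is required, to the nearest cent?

€38.48

Monthly rate r = 28.3%/12 = 2.35833% = 0.0235833.
Level-payment amortization: P = B₀·r / (1 − (1+r)^(−n)) = 1228.63·0.0235833 / (1 − 1.02358^(−60)).
Denominator 1 − (1+r)^(−60) = 0.753050784.
P = 28.9752 / 0.753050784 ≈ 38.48.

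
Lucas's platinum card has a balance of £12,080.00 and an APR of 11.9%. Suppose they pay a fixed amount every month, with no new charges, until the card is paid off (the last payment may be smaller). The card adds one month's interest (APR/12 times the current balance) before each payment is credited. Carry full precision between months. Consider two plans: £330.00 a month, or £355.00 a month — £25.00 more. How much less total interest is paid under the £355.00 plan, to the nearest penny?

Monthly rate r = 11.9%/12 = 0.991667% = 0.00991667.
At £330.00/mo: n = ⌈−ln(1 − rB₀/P)/ln(1+r)⌉ = 46 payments (last £232.75); total interest = total paid − £12,080.00 = £3,002.75.
At £355.00/mo: 42 payments (last £254.80); total interest £2,729.80.
Interest saved = £3,002.75 − £2,729.80 = £272.95.

£272.95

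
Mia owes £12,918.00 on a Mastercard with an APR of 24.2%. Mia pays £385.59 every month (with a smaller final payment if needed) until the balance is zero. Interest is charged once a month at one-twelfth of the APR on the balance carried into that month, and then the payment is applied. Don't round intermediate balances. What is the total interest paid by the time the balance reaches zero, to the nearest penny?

Monthly rate r = 24.2%/12 = 2.01667% = 0.0201667.
Payoff takes n = ⌈−ln(1 − rB₀/P)/ln(1+r)⌉ = ⌈56.388⌉ = 57 payments; the last is £150.55.
Total paid = 56·£385.59 + £150.55 = £21,743.59.
Total interest = total paid − principal = £21,743.59 − £12,918.00 = £8,825.59.

£8,825.59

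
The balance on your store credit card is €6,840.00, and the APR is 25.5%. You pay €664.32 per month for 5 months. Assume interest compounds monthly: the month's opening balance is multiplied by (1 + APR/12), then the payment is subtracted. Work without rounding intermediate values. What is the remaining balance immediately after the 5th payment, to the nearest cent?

Monthly rate r = 25.5%/12 = 2.125% = 0.02125.
Each month: B ← B·(1+r) − €664.32.
Month 1: interest €145.35; balance after payment €6,321.03.
Month 2: interest €134.32; balance after payment €5,791.03.
Month 3: interest €123.06; balance after payment €5,249.77.
Month 4: interest €111.56; balance after payment €4,697.01.
Month 5: interest €99.81; balance after payment €4,132.50.

€4,132.50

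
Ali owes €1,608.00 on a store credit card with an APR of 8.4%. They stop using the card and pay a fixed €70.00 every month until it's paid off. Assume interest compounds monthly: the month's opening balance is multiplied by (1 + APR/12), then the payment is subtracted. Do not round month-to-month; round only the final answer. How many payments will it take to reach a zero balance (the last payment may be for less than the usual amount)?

Monthly rate r = 8.4%/12 = 0.7% = 0.007.
Recurrence: B ← B·(1+r) − €70.00.
Month 1: interest €11.26; balance after payment €1,549.26.
Month 2: interest €10.84; balance after payment €1,490.10.
Closed form: n = −ln(1 − rB₀/P)/ln(1+r) = −ln(0.8392)/ln(1.007) ≈ 25.131, so the balance reaches zero during payment 26.

26 payments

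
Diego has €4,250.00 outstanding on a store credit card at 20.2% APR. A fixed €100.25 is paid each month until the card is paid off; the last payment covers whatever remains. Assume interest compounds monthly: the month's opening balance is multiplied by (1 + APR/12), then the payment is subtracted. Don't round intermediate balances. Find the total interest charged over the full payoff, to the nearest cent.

€3,259.74

Monthly rate r = 20.2%/12 = 1.68333% = 0.0168333.
Payoff takes n = ⌈−ln(1 − rB₀/P)/ln(1+r)⌉ = ⌈74.909⌉ = 75 payments; the last is €91.24.
Total paid = 74·€100.25 + €91.24 = €7,509.74.
Total interest = total paid − principal = €7,509.74 − €4,250.00 = €3,259.74.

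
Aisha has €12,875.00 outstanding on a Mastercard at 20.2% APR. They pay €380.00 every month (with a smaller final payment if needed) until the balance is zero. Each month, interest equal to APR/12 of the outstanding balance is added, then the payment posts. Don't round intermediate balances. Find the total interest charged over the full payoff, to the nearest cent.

€6,355.67

Monthly rate r = 20.2%/12 = 1.68333% = 0.0168333.
Payoff takes n = ⌈−ln(1 − rB₀/P)/ln(1+r)⌉ = ⌈50.605⌉ = 51 payments; the last is €230.67.
Total paid = 50·€380.00 + €230.67 = €19,230.67.
Total interest = total paid − principal = €19,230.67 − €12,875.00 = €6,355.67.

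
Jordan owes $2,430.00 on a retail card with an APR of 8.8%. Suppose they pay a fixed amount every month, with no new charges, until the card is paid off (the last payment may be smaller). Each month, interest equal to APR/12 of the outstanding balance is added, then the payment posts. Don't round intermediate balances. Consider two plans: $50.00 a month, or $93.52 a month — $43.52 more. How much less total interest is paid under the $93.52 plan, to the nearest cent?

Monthly rate r = 8.8%/12 = 0.733333% = 0.00733333.
At $50.00/mo: n = ⌈−ln(1 − rB₀/P)/ln(1+r)⌉ = 61 payments (last $15.66); total interest = total paid − $2,430.00 = $585.66.
At $93.52/mo: 29 payments (last $87.22); total interest $275.78.
Interest saved = $585.66 − $275.78 = $309.88.

$309.88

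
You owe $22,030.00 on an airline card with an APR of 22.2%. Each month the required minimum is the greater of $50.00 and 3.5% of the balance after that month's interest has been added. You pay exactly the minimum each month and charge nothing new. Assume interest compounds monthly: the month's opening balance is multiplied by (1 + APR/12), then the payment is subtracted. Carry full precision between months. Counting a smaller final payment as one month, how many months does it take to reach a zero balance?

200 months

Monthly rate r = 22.2%/12 = 1.85% = 0.0185.
While 3.5% of the post-interest balance exceeds $50.00, each month B ← (B·(1+r))·(1 − 0.035), i.e. B shrinks by the factor (1+r)·0.965 = 0.98285.
This holds for months 1–160. Entering month 161 the balance is $1,384.04; 3.5% of the post-interest balance is now below $50.00, so the flat $50.00 minimum applies from here.
From month 161 a fixed $50.00 at rate r clears $1,384.04 in 40 more payments. Total: 160 + 40 = 200 months.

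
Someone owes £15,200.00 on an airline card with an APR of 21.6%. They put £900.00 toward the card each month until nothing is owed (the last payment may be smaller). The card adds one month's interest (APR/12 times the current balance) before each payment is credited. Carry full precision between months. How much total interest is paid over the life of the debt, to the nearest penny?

£3,084.61

Monthly rate r = 21.6%/12 = 1.8% = 0.018.
Payoff takes n = ⌈−ln(1 − rB₀/P)/ln(1+r)⌉ = ⌈20.314⌉ = 21 payments; the last is £284.61.
Total paid = 20·£900.00 + £284.61 = £18,284.61.
Total interest = total paid − principal = £18,284.61 − £15,200.00 = £3,084.61.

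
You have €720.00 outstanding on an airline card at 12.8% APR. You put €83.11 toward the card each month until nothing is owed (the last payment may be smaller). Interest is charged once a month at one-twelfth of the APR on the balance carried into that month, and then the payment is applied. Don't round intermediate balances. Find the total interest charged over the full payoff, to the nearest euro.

€40

Monthly rate r = 12.8%/12 = 1.06667% = 0.0106667.
Payoff takes n = ⌈−ln(1 − rB₀/P)/ln(1+r)⌉ = ⌈9.138⌉ = 10 payments; the last is €11.55.
Total paid = 9·€83.11 + €11.55 = €759.54.
Total interest = total paid − principal = €759.54 − €720.00 = €39.54.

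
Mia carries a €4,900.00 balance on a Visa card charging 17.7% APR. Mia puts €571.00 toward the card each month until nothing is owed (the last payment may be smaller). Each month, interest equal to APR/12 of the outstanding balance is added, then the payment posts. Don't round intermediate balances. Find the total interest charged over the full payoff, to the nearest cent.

€378.36

Monthly rate r = 17.7%/12 = 1.475% = 0.01475.
Payoff takes n = ⌈−ln(1 − rB₀/P)/ln(1+r)⌉ = ⌈9.243⌉ = 10 payments; the last is €139.36.
Total paid = 9·€571.00 + €139.36 = €5,278.36.
Total interest = total paid − principal = €5,278.36 − €4,900.00 = €378.36.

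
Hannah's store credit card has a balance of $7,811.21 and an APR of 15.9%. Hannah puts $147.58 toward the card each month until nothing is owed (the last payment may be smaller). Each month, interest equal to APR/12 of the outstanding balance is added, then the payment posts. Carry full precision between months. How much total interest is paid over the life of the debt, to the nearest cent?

Monthly rate r = 15.9%/12 = 1.325% = 0.01325.
Payoff takes n = ⌈−ln(1 − rB₀/P)/ln(1+r)⌉ = ⌈91.798⌉ = 92 payments; the last is $117.87.
Total paid = 91·$147.58 + $117.87 = $13,547.65.
Total interest = total paid − principal = $13,547.65 − $7,811.21 = $5,736.44.

$5,736.44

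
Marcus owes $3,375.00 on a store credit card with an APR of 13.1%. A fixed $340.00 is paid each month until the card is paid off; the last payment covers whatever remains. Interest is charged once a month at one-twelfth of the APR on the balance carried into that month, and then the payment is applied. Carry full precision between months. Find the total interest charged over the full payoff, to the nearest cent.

$217.17

Monthly rate r = 13.1%/12 = 1.09167% = 0.0109167.
Payoff takes n = ⌈−ln(1 − rB₀/P)/ln(1+r)⌉ = ⌈10.564⌉ = 11 payments; the last is $192.17.
Total paid = 10·$340.00 + $192.17 = $3,592.17.
Total interest = total paid − principal = $3,592.17 − $3,375.00 = $217.17.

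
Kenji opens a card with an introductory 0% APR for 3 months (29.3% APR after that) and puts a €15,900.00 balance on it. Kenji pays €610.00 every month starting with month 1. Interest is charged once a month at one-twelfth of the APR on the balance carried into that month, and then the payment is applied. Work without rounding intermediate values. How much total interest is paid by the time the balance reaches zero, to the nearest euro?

€6,875

Promo months 1–3 at r₀ = 0%/12 = 0; months 4+ at r₁ = 29.3%/12 = 0.0244167.
After month 3 (no interest yet): B = €15,900.00 − 3·€610.00 = €14,070.00.
Then at r₁ with €610.00/mo: n₂ = −ln(1 − r₁·B/P)/ln(1+r₁) ≈ 34.33 → 35 more payments.
Total paid = 37·€610.00 + €205.21 = €22,775.21; interest = €22,775.21 − €15,900.00 = €6,875.21.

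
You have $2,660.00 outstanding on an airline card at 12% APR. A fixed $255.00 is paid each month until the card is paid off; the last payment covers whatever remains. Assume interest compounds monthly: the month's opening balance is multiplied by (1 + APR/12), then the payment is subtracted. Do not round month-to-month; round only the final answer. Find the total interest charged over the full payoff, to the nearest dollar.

Monthly rate r = 12%/12 = 1% = 0.01.
Payoff takes n = ⌈−ln(1 − rB₀/P)/ln(1+r)⌉ = ⌈11.071⌉ = 12 payments; the last is $18.32.
Total paid = 11·$255.00 + $18.32 = $2,823.32.
Total interest = total paid − principal = $2,823.32 − $2,660.00 = $163.32.

$163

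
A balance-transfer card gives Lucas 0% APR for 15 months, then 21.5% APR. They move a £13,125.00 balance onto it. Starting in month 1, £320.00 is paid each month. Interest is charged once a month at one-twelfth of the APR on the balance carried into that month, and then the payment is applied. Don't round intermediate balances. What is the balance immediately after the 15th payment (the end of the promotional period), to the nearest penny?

£8,325.00

Promo months 1–15 at r₀ = 0%/12 = 0; months 16+ at r₁ = 21.5%/12 = 0.0179167.
After month 15 (no interest yet): B = £13,125.00 − 15·£320.00 = £8,325.00.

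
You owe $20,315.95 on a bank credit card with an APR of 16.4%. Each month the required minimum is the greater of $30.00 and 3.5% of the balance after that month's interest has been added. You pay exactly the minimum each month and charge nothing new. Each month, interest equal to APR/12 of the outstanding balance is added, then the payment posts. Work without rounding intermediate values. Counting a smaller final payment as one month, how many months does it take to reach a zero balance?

180 months

Monthly rate r = 16.4%/12 = 1.36667% = 0.0136667.
While 3.5% of the post-interest balance exceeds $30.00, each month B ← (B·(1+r))·(1 − 0.035), i.e. B shrinks by the factor (1+r)·0.965 = 0.97819.
This holds for months 1–145. Entering month 146 the balance is $830.04; 3.5% of the post-interest balance is now below $30.00, so the flat $30.00 minimum applies from here.
From month 146 a fixed $30.00 at rate r clears $830.04 in 35 more payments. Total: 145 + 35 = 180 months.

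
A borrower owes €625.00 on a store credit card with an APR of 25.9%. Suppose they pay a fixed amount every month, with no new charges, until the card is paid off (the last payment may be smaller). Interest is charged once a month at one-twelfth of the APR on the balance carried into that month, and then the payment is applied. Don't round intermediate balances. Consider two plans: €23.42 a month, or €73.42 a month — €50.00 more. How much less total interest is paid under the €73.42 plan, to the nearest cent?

Monthly rate r = 25.9%/12 = 2.15833% = 0.0215833.
At €23.42/mo: n = ⌈−ln(1 − rB₀/P)/ln(1+r)⌉ = 41 payments (last €4.25); total interest = total paid − €625.00 = €316.05.
At €73.42/mo: 10 payments (last €37.43); total interest €73.21.
Interest saved = €316.05 − €73.21 = €242.84.

€242.84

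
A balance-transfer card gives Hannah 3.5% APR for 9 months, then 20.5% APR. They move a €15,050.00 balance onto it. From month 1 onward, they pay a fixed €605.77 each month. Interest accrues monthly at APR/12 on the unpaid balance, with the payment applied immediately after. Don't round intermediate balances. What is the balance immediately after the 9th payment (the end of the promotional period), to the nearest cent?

€9,933.73

Promo months 1–9 at r₀ = 3.5%/12 = 0.00291667; months 10+ at r₁ = 20.5%/12 = 0.0170833.
After month 9: iterate B ← B·(1+r₀) − €605.77 for 9 months → €9,933.73.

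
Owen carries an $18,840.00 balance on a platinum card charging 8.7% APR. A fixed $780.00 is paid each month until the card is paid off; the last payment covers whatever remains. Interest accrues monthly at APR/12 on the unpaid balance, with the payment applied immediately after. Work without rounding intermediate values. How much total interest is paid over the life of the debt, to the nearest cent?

$1,947.24

Monthly rate r = 8.7%/12 = 0.725% = 0.00725.
Payoff takes n = ⌈−ln(1 − rB₀/P)/ln(1+r)⌉ = ⌈26.649⌉ = 27 payments; the last is $507.24.
Total paid = 26·$780.00 + $507.24 = $20,787.24.
Total interest = total paid − principal = $20,787.24 − $18,840.00 = $1,947.24.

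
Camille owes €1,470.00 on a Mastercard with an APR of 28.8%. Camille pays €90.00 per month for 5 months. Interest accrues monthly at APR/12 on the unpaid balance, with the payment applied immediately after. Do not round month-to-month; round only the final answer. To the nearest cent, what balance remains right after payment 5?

€1,182.95

Monthly rate r = 28.8%/12 = 2.4% = 0.024.
Each month: B ← B·(1+r) − €90.00.
Month 1: interest €35.28; balance after payment €1,415.28.
Month 2: interest €33.97; balance after payment €1,359.25.
Month 3: interest €32.62; balance after payment €1,301.87.
Month 4: interest €31.24; balance after payment €1,243.11.
Month 5: interest €29.83; balance after payment €1,182.95.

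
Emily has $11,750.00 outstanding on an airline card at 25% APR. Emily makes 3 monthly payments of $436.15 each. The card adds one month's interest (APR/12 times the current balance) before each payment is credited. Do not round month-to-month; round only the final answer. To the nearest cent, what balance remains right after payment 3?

$11,163.88

Monthly rate r = 25%/12 = 2.08333% = 0.0208333.
Each month: B ← B·(1+r) − $436.15.
Month 1: interest $244.79; balance after payment $11,558.64.
Month 2: interest $240.81; balance after payment $11,363.30.
Month 3: interest $236.74; balance after payment $11,163.88.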